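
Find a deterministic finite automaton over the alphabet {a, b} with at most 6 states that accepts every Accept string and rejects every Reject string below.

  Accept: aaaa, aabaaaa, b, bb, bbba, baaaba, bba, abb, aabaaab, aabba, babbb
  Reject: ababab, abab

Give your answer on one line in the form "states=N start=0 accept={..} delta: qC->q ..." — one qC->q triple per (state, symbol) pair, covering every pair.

states=4 start=0 accept={0,1,2} delta: 0a->0 0b->1 1a->2 1b->0 2a->0 2b->3 3a->2 3b->0

Fold the examples into a partial DFA from state 0: repeatedly fix the first undefined (state, symbol) met by the shortest-then-alphabetical prefix, trying targets in increasing order and rejecting any under which an Accept and a Reject string meet in one state with the same remainder; add a state when all current targets are rejected. Accepting states are where Accept strings end.
a: 0a undefined. 0a->0: ok.
b: 0b undefined. 0b->0: no, aaaa/ababab meet in 0. Open state 1: 0b->1.
ba: 1a undefined. 1a->0: no, b/ababab meet in 1. 1a->1: no, bb/abab meet in 1 with "b" left. Open state 2: 1a->2.
bb: 1b undefined. 1b->0: ok.
baa: 2a undefined. 2a->0: ok.
bab: 2b undefined. 2b->0: no, aaaa/abab meet in 0. 2b->1: no, b/ababab meet in 1. 2b->2: no, b/ababab meet in 1. Open state 3: 2b->3.
babb: 3b undefined. 3b->0: ok.
ababa: 3a undefined. 3a->0: no, b/ababab meet in 1. 3a->1: no, aaaa/ababab meet in 0. 3a->2: ok.
All examples now run through 4 states with every (state, symbol) defined. Accept strings end in {0,1,2}, Reject strings end in {3}; accept={0,1,2}.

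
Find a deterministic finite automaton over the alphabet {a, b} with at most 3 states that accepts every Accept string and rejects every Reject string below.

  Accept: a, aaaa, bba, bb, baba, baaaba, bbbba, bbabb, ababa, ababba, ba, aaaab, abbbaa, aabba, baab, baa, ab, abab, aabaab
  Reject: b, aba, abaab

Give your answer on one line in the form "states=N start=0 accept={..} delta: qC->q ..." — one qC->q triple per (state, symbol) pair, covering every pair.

Fold the examples into a partial DFA from state 0: repeatedly fix the first undefined (state, symbol) met by the shortest-then-alphabetical prefix, trying targets in increasing order and rejecting any under which an Accept and a Reject string meet in one state with the same remainder; add a state when all current targets are rejected. Accepting states are where Accept strings end.
a: 0a undefined. 0a->0: no, ba/aba meet in 0 with "ba" left. Open state 1: 0a->1.
b: 0b undefined. 0b->0: no, bb/b meet in 0. 0b->1: no, a/b meet in 1. Open state 2: 0b->2.
aa: 1a undefined. 1a->0: no, aaaab/b meet in 2. 1a->1: no, aabaab/abaab meet in 1 with "baab" left. 1a->2: ok.
ab: 1b undefined. 1b->0: no, a/aba meet in 1. 1b->1: ok.
ba: 2a undefined. 2a->0: ok.
bb: 2b undefined. 2b->0: ok.
All examples now run through 3 states with every (state, symbol) defined. Accept strings end in {0,1}, Reject strings end in {2}; accept={0,1}.

states=3 start=0 accept={0,1} delta: 0a->1 0b->2 1a->2 1b->1 2a->0 2b->0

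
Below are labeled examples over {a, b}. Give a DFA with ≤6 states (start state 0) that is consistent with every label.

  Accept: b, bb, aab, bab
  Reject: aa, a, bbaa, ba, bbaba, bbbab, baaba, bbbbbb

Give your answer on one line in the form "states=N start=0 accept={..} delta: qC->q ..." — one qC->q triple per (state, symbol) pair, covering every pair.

states=4 start=0 accept={1,2} delta: 0a->0 0b->1 1a->0 1b->2 2a->0 2b->3 3a->2 3b->1

Grow the machine one transition at a time. Run the examples from 0; the earliest place one falls off (shortest prefix, ties alphabetical) gets sent to the lowest-numbered state that keeps every Accept/Reject pair distinguishable — a pair clashes when both reach the same state with identical unread suffix — and to a fresh state only if none does.
a: 0a undefined. 0a->0: ok.
b: 0b undefined. 0b->0: no, b/aa meet in 0. Open state 1: 0b->1.
ba: 1a undefined. 1a->0: ok.
bb: 1b undefined. 1b->0: no, b/bbbab meet in 1. 1b->1: no, b/bbbab meet in 1. Open state 2: 1b->2.
bba: 2a undefined. 2a->0: ok.
bbb: 2b undefined. 2b->0: no, b/bbbab meet in 1. 2b->1: no, b/bbbab meet in 1. 2b->2: no, b/bbbab meet in 1. Open state 3: 2b->3.
bbba: 3a undefined. 3a->0: no, b/bbbab meet in 1. 3a->1: no, bb/bbbab meet in 2. 3a->2: ok.
bbbb: 3b undefined. 3b->0: no, bb/bbbbbb meet in 2. 3b->1: ok.
All examples now run through 4 states with every (state, symbol) defined. Accept strings end in {1,2}, Reject strings end in {0,3}; accept={1,2}.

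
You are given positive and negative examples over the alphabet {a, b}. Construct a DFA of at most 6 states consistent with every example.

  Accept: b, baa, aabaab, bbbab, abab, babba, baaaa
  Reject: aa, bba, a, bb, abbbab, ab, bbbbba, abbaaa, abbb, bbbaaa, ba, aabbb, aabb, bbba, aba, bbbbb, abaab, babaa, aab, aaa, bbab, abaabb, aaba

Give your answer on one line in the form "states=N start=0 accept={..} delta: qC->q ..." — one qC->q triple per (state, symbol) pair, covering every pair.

states=6 start=0 accept={2} delta: 0a->1 0b->2 1a->3 1b->3 2a->4 2b->1 3a->0 3b->5 4a->2 4b->4 5a->3 5b->1

Grow the machine one transition at a time. Run the examples from 0; the earliest place one falls off (shortest prefix, ties alphabetical) gets sent to the lowest-numbered state that keeps every Accept/Reject pair distinguishable — a pair clashes when both reach the same state with identical unread suffix — and to a fresh state only if none does.
a: 0a undefined. 0a->0: no, b/ab meet in 0 with "b" left. Open state 1: 0a->1.
b: 0b undefined. 0b->0: no, b/bb meet in 0. 0b->1: no, b/a meet in 1. Open state 2: 0b->2.
aa: 1a undefined. 1a->0: no, b/aab meet in 2. 1a->1: no, aabaab/abaab meet in 1 with "baab" left. 1a->2: no, b/aa meet in 2. Open state 3: 1a->3.
ab: 1b undefined. 1b->0: no, abab/ab meet in 0. 1b->1: no, abab/abbbab meet in 3 with "b" left. 1b->2: no, b/ab meet in 2. 1b->3: ok.
ba: 2a undefined. 2a->0: no, baa/a meet in 1. 2a->1: no, baa/aa meet in 3. 2a->2: no, b/ba meet in 2. 2a->3: no, baa/aba meet in 3 with "a" left. Open state 4: 2a->4.
bb: 2b undefined. 2b->0: no, b/bbbbb meet in 2. 2b->1: ok.
aaa: 3a undefined. 3a->0: ok.
aab: 3b undefined. 3b->0: no, b/abbb meet in 2. 3b->1: no, b/abbbab meet in 2. 3b->2: no, b/abbbab meet in 2. 3b->3: no, b/abbbab meet in 2. 3b->4: no, baa/aaba meet in 4 with "a" left. Open state 5: 3b->5.
baa: 4a undefined. 4a->0: no, baa/bbba meet in 0. 4a->1: no, baa/a meet in 1. 4a->2: ok.
bab: 4b undefined. 4b->0: no, babba/ba meet in 4. 4b->1: no, babba/bbba meet in 0. 4b->2: no, b/babaa meet in 2. 4b->3: no, babba/aaba meet in 5 with "a" left. 4b->4: ok.
aaba: 5a undefined. 5a->0: no, aabaab/aa meet in 3. 5a->1: no, aabaab/aab meet in 5. 5a->2: no, b/abbaaa meet in 2. 5a->3: ok.
aabb: 5b undefined. 5b->0: no, b/aabbb meet in 2. 5b->1: ok.
All examples now run through 6 states with every (state, symbol) defined. Accept strings end in {2}, Reject strings end in {0,1,3,4,5}; accept={2}.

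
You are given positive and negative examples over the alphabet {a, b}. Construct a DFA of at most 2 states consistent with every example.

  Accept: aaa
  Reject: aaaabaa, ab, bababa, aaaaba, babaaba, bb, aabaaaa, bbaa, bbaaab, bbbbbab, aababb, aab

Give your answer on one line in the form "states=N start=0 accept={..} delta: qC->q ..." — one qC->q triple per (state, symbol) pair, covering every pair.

Fold the examples into a partial DFA from state 0: repeatedly fix the first undefined (state, symbol) met by the shortest-then-alphabetical prefix, trying targets in increasing order and rejecting any under which an Accept and a Reject string meet in one state with the same remainder; add a state when all current targets are rejected. Accepting states are where Accept strings end.
a: 0a undefined. 0a->0: ok.
b: 0b undefined. 0b->0: no, aaa/aaaabaa meet in 0. Open state 1: 0b->1.
ba: 1a undefined. 1a->0: no, aaa/aaaabaa meet in 0. 1a->1: ok.
bb: 1b undefined. 1b->0: no, aaa/bb meet in 0. 1b->1: ok.
All examples now run through 2 states with every (state, symbol) defined. Accept strings end in {0}, Reject strings end in {1}; accept={0}.

states=2 start=0 accept={0} delta: 0a->0 0b->1 1a->1 1b->1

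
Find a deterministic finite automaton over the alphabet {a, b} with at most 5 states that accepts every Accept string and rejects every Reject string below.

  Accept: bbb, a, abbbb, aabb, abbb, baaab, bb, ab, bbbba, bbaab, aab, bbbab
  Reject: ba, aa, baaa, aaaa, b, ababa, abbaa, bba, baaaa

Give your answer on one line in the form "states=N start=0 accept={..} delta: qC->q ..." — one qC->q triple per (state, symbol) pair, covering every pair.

states=5 start=0 accept={1,3,4} delta: 0a->1 0b->2 1a->2 1b->1 2a->2 2b->3 3a->0 3b->4 4a->1 4b->0

Grow the machine one transition at a time. Run the examples from 0; the earliest place one falls off (shortest prefix, ties alphabetical) gets sent to the lowest-numbered state that keeps every Accept/Reject pair distinguishable — a pair clashes when both reach the same state with identical unread suffix — and to a fresh state only if none does.
a: 0a undefined. 0a->0: no, a/aa meet in 0. Open state 1: 0a->1.
b: 0b undefined. 0b->0: no, bbb/b meet in 0. 0b->1: no, a/b meet in 1. Open state 2: 0b->2.
aa: 1a undefined. 1a->0: no, aab/b meet in 2. 1a->1: no, a/aa meet in 1. 1a->2: ok.
ab: 1b undefined. 1b->0: no, a/ababa meet in 1. 1b->1: ok.
ba: 2a undefined. 2a->0: no, a/aaaa meet in 1. 2a->1: no, a/ba meet in 1. 2a->2: ok.
bb: 2b undefined. 2b->0: no, bbb/ba meet in 2. 2b->1: no, bbbba/ba meet in 2. 2b->2: no, bbb/ba meet in 2. Open state 3: 2b->3.
bba: 3a undefined. 3a->0: ok.
bbb: 3b undefined. 3b->0: no, bbb/ababa meet in 0. 3b->1: no, bbbba/ba meet in 2. 3b->2: no, bbb/ba meet in 2. 3b->3: no, bbbba/ababa meet in 0. Open state 4: 3b->4.
bbba: 4a undefined. 4a->0: no, bbbab/ba meet in 2. 4a->1: ok.
bbbb: 4b undefined. 4b->0: ok.
All examples now run through 5 states with every (state, symbol) defined. Accept strings end in {1,3,4}, Reject strings end in {0,2}; accept={1,3,4}.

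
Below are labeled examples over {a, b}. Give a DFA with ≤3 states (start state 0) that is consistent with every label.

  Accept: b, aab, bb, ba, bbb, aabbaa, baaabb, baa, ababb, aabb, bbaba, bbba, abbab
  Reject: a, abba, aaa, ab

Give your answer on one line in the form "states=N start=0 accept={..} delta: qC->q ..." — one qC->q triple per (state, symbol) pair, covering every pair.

Fold the examples into a partial DFA from state 0: repeatedly fix the first undefined (state, symbol) met by the shortest-then-alphabetical prefix, trying targets in increasing order and rejecting any under which an Accept and a Reject string meet in one state with the same remainder; add a state when all current targets are rejected. Accepting states are where Accept strings end.
a: 0a undefined. 0a->0: no, b/ab meet in 0 with "b" left. Open state 1: 0a->1.
b: 0b undefined. 0b->0: no, ba/a meet in 1. 0b->1: no, b/a meet in 1. Open state 2: 0b->2.
aa: 1a undefined. 1a->0: ok.
ab: 1b undefined. 1b->0: no, ba/abba meet in 2 with "a" left. 1b->1: ok.
ba: 2a undefined. 2a->0: no, ba/abba meet in 0. 2a->1: no, ba/a meet in 1. 2a->2: ok.
bb: 2b undefined. 2b->0: no, bb/abba meet in 0. 2b->1: no, bb/a meet in 1. 2b->2: ok.
All examples now run through 3 states with every (state, symbol) defined. Accept strings end in {2}, Reject strings end in {0,1}; accept={2}.

states=3 start=0 accept={2} delta: 0a->1 0b->2 1a->0 1b->1 2a->2 2b->2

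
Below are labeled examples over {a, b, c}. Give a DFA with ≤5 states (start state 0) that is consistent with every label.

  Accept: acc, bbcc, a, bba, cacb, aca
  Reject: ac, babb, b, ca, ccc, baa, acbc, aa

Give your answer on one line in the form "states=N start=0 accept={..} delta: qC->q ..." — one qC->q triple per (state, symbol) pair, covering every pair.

states=4 start=0 accept={1} delta: 0a->1 0b->0 0c->2 1a->0 1b->0 1c->3 2a->0 2b->1 2c->1 3a->1 3b->0 3c->1

Grow the machine one transition at a time. Run the examples from 0; the earliest place one falls off (shortest prefix, ties alphabetical) gets sent to the lowest-numbered state that keeps every Accept/Reject pair distinguishable — a pair clashes when both reach the same state with identical unread suffix — and to a fresh state only if none does.
a: 0a undefined. 0a->0: no, a/aa meet in 0. Open state 1: 0a->1.
b: 0b undefined. 0b->0: ok.
c: 0c undefined. 0c->0: no, bbcc/b meet in 0. 0c->1: no, acc/ccc meet in 1 with "cc" left. Open state 2: 0c->2.
aa: 1a undefined. 1a->0: ok.
ac: 1c undefined. 1c->0: no, acc/acbc meet in 2. 1c->1: no, acc/ac meet in 1. 1c->2: no, aca/ca meet in 2 with "a" left. Open state 3: 1c->3.
ca: 2a undefined. 2a->0: ok.
cc: 2c undefined. 2c->0: no, bbcc/b meet in 0. 2c->1: ok.
aca: 3a undefined. 3a->0: no, aca/b meet in 0. 3a->1: ok.
acb: 3b undefined. 3b->0: ok.
acc: 3c undefined. 3c->0: no, acc/b meet in 0. 3c->1: ok.
bab: 1b undefined. 1b->0: ok.
cacb: 2b undefined. 2b->0: no, cacb/babb meet in 0. 2b->1: ok.
All examples now run through 4 states with every (state, symbol) defined. Accept strings end in {1}, Reject strings end in {0,2,3}; accept={1}.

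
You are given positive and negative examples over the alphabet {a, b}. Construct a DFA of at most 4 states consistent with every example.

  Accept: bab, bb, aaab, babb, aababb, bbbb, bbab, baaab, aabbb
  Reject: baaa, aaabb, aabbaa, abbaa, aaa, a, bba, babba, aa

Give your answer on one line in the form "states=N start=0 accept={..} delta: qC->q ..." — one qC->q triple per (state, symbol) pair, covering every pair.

Grow the machine one transition at a time. Run the examples from 0; the earliest place one falls off (shortest prefix, ties alphabetical) gets sent to the lowest-numbered state that keeps every Accept/Reject pair distinguishable — a pair clashes when both reach the same state with identical unread suffix — and to a fresh state only if none does.
a: 0a undefined. 0a->0: no, bb/aaabb meet in 0 with "bb" left. Open state 1: 0a->1.
b: 0b undefined. 0b->0: ok.
aa: 1a undefined. 1a->0: no, bb/aabbaa meet in 0. 1a->1: no, babb/aaabb meet in 1 with "bb" left. Open state 2: 1a->2.
ab: 1b undefined. 1b->0: ok.
aaa: 2a undefined. 2a->0: no, bab/baaa meet in 0. 2a->1: no, bab/aaabb meet in 0. 2a->2: ok.
aab: 2b undefined. 2b->0: no, bab/aaabb meet in 0. 2b->1: no, bab/aaabb meet in 0. 2b->2: no, aaab/baaa meet in 2. Open state 3: 2b->3.
aaba: 3a undefined. 3a->0: ok.
aabb: 3b undefined. 3b->0: no, bab/aaabb meet in 0. 3b->1: ok.
All examples now run through 4 states with every (state, symbol) defined. Accept strings end in {0,3}, Reject strings end in {1,2}; accept={0,3}.

states=4 start=0 accept={0,3} delta: 0a->1 0b->0 1a->2 1b->0 2a->2 2b->3 3a->0 3b->1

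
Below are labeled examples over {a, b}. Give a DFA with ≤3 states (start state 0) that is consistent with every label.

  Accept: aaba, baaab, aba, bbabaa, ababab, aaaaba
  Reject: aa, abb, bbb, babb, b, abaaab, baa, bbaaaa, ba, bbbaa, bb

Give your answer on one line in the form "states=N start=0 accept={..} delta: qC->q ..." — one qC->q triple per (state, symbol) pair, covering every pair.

states=3 start=0 accept={2} delta: 0a->1 0b->0 1a->1 1b->2 2a->2 2b->0

State merging on the prefix tree: take the shortest (then alphabetical) example prefix whose next move is undefined and point that move at state 0, else 1, else 2, ...; a target is out if some Accept/Reject pair would then sit in one state with the same input left (inseparable). If every existing state is out, open a new one.
a: 0a undefined. 0a->0: no, aaba/ba meet in 0 with "ba" left. Open state 1: 0a->1.
b: 0b undefined. 0b->0: ok.
aa: 1a undefined. 1a->0: no, aaba/ba meet in 1. 1a->1: ok.
ab: 1b undefined. 1b->0: no, aaba/aa meet in 1. 1b->1: no, aaba/aa meet in 1. Open state 2: 1b->2.
aba: 2a undefined. 2a->0: no, aaba/bbb meet in 0. 2a->1: no, aaba/aa meet in 1. 2a->2: ok.
abb: 2b undefined. 2b->0: ok.
All examples now run through 3 states with every (state, symbol) defined. Accept strings end in {2}, Reject strings end in {0,1}; accept={2}.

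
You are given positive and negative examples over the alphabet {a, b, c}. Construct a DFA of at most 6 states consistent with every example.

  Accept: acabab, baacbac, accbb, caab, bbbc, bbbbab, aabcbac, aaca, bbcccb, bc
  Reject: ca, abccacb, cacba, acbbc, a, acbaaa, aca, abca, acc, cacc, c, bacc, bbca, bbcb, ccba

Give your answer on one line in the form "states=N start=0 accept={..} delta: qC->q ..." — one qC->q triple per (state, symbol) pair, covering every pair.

states=6 start=0 accept={3} delta: 0a->1 0b->1 0c->0 1a->2 1b->1 1c->3 2a->3 2b->3 2c->2 3a->0 3b->4 3c->4 4a->0 4b->5 4c->2 5a->1 5b->3 5c->0

Grow the machine one transition at a time. Run the examples from 0; the earliest place one falls off (shortest prefix, ties alphabetical) gets sent to the lowest-numbered state that keeps every Accept/Reject pair distinguishable — a pair clashes when both reach the same state with identical unread suffix — and to a fresh state only if none does.
a: 0a undefined. 0a->0: no, aaca/ca meet in 0 with "ca" left. Open state 1: 0a->1.
b: 0b undefined. 0b->0: no, bbbc/c meet in 0 with "c" left. 0b->1: ok.
c: 0c undefined. 0c->0: ok.
aa: 1a undefined. 1a->0: no, caab/ca meet in 1. 1a->1: no, aaca/aca meet in 1 with "ca" left. Open state 2: 1a->2.
ab: 1b undefined. 1b->0: no, bbbbab/c meet in 0. 1b->1: ok.
ac: 1c undefined. 1c->0: no, accbb/ca meet in 1. 1c->1: no, accbb/ca meet in 1. 1c->2: no, caab/bbcb meet in 2 with "b" left. Open state 3: 1c->3.
aab: 2b undefined. 2b->0: no, caab/c meet in 0. 2b->1: no, caab/ca meet in 1. 2b->2: no, caab/ccba meet in 2. 2b->3: ok.
aac: 2c undefined. 2c->0: no, aaca/ca meet in 1. 2c->1: no, caab/bacc meet in 3. 2c->2: ok.
aca: 3a undefined. 3a->0: ok.
acb: 3b undefined. 3b->0: no, acabab/acbbc meet in 3. 3b->1: no, acabab/acbbc meet in 3. 3b->2: no, aaca/cacba meet in 2 with "a" left. 3b->3: no, acabab/bbcb meet in 3. Open state 4: 3b->4.
acc: 3c undefined. 3c->0: no, accbb/ca meet in 1. 3c->1: no, acabab/abccacb meet in 3. 3c->2: no, accbb/bbcb meet in 4. 3c->3: no, acabab/acc meet in 3. 3c->4: ok.
baa: 2a undefined. 2a->0: no, baacbac/bacc meet in 2. 2a->1: no, aaca/ca meet in 1. 2a->2: no, baacbac/aca meet in 0. 2a->3: ok.
acba: 4a undefined. 4a->0: ok.
acbb: 4b undefined. 4b->0: no, accbb/ca meet in 1. 4b->1: no, acabab/acbbc meet in 3. 4b->2: no, baacbac/acc meet in 4. 4b->3: no, baacbac/cacba meet in 0. 4b->4: no, baacbac/cacba meet in 0. Open state 5: 4b->5.
acbbc: 5c undefined. 5c->0: ok.
accbb: 5b undefined. 5b->0: no, accbb/cacba meet in 0. 5b->1: no, accbb/ca meet in 1. 5b->2: no, accbb/acbaaa meet in 2. 5b->3: ok.
bbccc: 4c undefined. 4c->0: no, bbcccb/ca meet in 1. 4c->1: no, bbcccb/ca meet in 1. 4c->2: ok.
aabcba: 5a undefined. 5a->0: no, baacbac/cacba meet in 0. 5a->1: ok.
All examples now run through 6 states with every (state, symbol) defined. Accept strings end in {3}, Reject strings end in {0,1,2,4}; accept={3}.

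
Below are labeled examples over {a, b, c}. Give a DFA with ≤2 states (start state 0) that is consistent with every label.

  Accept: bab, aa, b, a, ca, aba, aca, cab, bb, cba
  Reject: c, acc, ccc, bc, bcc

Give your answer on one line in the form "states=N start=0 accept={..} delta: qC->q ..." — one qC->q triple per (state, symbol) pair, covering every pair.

Fold the examples into a partial DFA from state 0: repeatedly fix the first undefined (state, symbol) met by the shortest-then-alphabetical prefix, trying targets in increasing order and rejecting any under which an Accept and a Reject string meet in one state with the same remainder; add a state when all current targets are rejected. Accepting states are where Accept strings end.
a: 0a undefined. 0a->0: ok.
b: 0b undefined. 0b->0: ok.
c: 0c undefined. 0c->0: no, bab/c meet in 0. Open state 1: 0c->1.
ca: 1a undefined. 1a->0: ok.
cb: 1b undefined. 1b->0: ok.
cc: 1c undefined. 1c->0: no, bab/acc meet in 0. 1c->1: ok.
All examples now run through 2 states with every (state, symbol) defined. Accept strings end in {0}, Reject strings end in {1}; accept={0}.

states=2 start=0 accept={0} delta: 0a->0 0b->0 0c->1 1a->0 1b->0 1c->1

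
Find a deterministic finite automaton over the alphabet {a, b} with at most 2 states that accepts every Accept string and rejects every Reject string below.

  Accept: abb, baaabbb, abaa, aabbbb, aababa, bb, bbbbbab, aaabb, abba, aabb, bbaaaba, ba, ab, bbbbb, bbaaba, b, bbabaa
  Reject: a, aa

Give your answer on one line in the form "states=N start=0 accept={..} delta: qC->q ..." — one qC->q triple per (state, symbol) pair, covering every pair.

Grow the machine one transition at a time. Run the examples from 0; the earliest place one falls off (shortest prefix, ties alphabetical) gets sent to the lowest-numbered state that keeps every Accept/Reject pair distinguishable — a pair clashes when both reach the same state with identical unread suffix — and to a fresh state only if none does.
a: 0a undefined. 0a->0: ok.
b: 0b undefined. 0b->0: no, abb/a meet in 0. Open state 1: 0b->1.
ba: 1a undefined. 1a->0: no, abaa/a meet in 0. 1a->1: ok.
bb: 1b undefined. 1b->0: no, abb/a meet in 0. 1b->1: ok.
All examples now run through 2 states with every (state, symbol) defined. Accept strings end in {1}, Reject strings end in {0}; accept={1}.

states=2 start=0 accept={1} delta: 0a->0 0b->1 1a->1 1b->1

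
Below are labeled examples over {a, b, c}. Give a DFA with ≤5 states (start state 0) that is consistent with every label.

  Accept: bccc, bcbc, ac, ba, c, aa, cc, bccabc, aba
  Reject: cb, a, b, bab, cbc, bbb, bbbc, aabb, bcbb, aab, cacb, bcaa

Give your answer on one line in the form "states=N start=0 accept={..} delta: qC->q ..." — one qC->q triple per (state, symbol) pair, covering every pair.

Grow the machine one transition at a time. Run the examples from 0; the earliest place one falls off (shortest prefix, ties alphabetical) gets sent to the lowest-numbered state that keeps every Accept/Reject pair distinguishable — a pair clashes when both reach the same state with identical unread suffix — and to a fresh state only if none does.
a: 0a undefined. 0a->0: no, aa/a meet in 0. Open state 1: 0a->1.
b: 0b undefined. 0b->0: no, bcbc/cbc meet in 0 with "cbc" left. 0b->1: ok.
c: 0c undefined. 0c->0: no, ac/cbc meet in 1 with "c" left. 0c->1: no, c/a meet in 1. Open state 2: 0c->2.
aa: 1a undefined. 1a->0: ok.
ab: 1b undefined. 1b->0: no, ac/bbbc meet in 1 with "c" left. 1b->1: no, ac/bbbc meet in 1 with "c" left. 1b->2: no, c/aabb meet in 2. Open state 3: 1b->3.
ac: 1c undefined. 1c->0: no, bcbc/bcaa meet in 0. 1c->1: no, bccc/a meet in 1. 1c->2: no, bcbc/cbc meet in 2 with "bc" left. 1c->3: no, bcbc/bbbc meet in 3 with "bc" left. Open state 4: 1c->4.
ca: 2a undefined. 2a->0: ok.
cb: 2b undefined. 2b->0: no, ba/cb meet in 0. 2b->1: no, ac/cbc meet in 4. 2b->2: no, c/cb meet in 2. 2b->3: ok.
cc: 2c undefined. 2c->0: ok.
aba: 3a undefined. 3a->0: ok.
bbb: 3b undefined. 3b->0: no, ba/bbb meet in 0. 3b->1: no, ac/bbbc meet in 4. 3b->2: no, ba/bbbc meet in 0. 3b->3: ok.
bca: 4a undefined. 4a->0: ok.
bcb: 4b undefined. 4b->0: ok.
bcc: 4c undefined. 4c->0: no, bccabc/cbc meet in 3 with "c" left. 4c->1: ok.
cbc: 3c undefined. 3c->0: no, ba/cbc meet in 0. 3c->1: ok.
All examples now run through 5 states with every (state, symbol) defined. Accept strings end in {0,2,4}, Reject strings end in {1,3}; accept={0,2,4}.

states=5 start=0 accept={0,2,4} delta: 0a->1 0b->1 0c->2 1a->0 1b->3 1c->4 2a->0 2b->3 2c->0 3a->0 3b->3 3c->1 4a->0 4b->0 4c->1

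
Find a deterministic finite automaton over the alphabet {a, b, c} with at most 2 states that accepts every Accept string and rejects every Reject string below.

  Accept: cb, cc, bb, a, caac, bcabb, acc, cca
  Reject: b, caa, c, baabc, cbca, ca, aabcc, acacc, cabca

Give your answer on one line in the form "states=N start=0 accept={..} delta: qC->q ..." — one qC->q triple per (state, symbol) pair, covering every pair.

states=2 start=0 accept={0} delta: 0a->0 0b->1 0c->1 1a->1 1b->0 1c->0

State merging on the prefix tree: take the shortest (then alphabetical) example prefix whose next move is undefined and point that move at state 0, else 1, else 2, ...; a target is out if some Accept/Reject pair would then sit in one state with the same input left (inseparable). If every existing state is out, open a new one.
a: 0a undefined. 0a->0: ok.
b: 0b undefined. 0b->0: no, cc/aabcc meet in 0 with "cc" left. Open state 1: 0b->1.
c: 0c undefined. 0c->0: no, cb/b meet in 1. 0c->1: ok.
ba: 1a undefined. 1a->0: no, cc/baabc meet in 1 with "c" left. 1a->1: ok.
bb: 1b undefined. 1b->0: ok.
bc: 1c undefined. 1c->0: ok.
All examples now run through 2 states with every (state, symbol) defined. Accept strings end in {0}, Reject strings end in {1}; accept={0}.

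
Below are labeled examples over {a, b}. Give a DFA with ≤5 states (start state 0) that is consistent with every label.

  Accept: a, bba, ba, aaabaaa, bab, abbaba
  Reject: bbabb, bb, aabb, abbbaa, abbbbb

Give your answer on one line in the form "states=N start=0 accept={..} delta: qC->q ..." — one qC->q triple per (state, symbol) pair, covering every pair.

states=4 start=0 accept={0,1} delta: 0a->0 0b->1 1a->0 1b->2 2a->0 2b->3 3a->3 3b->1

State merging on the prefix tree: take the shortest (then alphabetical) example prefix whose next move is undefined and point that move at state 0, else 1, else 2, ...; a target is out if some Accept/Reject pair would then sit in one state with the same input left (inseparable). If every existing state is out, open a new one.
a: 0a undefined. 0a->0: ok.
b: 0b undefined. 0b->0: no, a/bbabb meet in 0. Open state 1: 0b->1.
ba: 1a undefined. 1a->0: ok.
bb: 1b undefined. 1b->0: no, a/bbabb meet in 0. 1b->1: no, a/abbbaa meet in 0. Open state 2: 1b->2.
bba: 2a undefined. 2a->0: ok.
abbb: 2b undefined. 2b->0: no, a/abbbaa meet in 0. 2b->1: no, a/abbbaa meet in 0. 2b->2: no, a/abbbaa meet in 0. Open state 3: 2b->3.
abbba: 3a undefined. 3a->0: no, a/abbbaa meet in 0. 3a->1: no, a/abbbaa meet in 0. 3a->2: no, a/abbbaa meet in 0. 3a->3: ok.
abbbb: 3b undefined. 3b->0: no, bab/abbbbb meet in 1. 3b->1: ok.
All examples now run through 4 states with every (state, symbol) defined. Accept strings end in {0,1}, Reject strings end in {2,3}; accept={0,1}.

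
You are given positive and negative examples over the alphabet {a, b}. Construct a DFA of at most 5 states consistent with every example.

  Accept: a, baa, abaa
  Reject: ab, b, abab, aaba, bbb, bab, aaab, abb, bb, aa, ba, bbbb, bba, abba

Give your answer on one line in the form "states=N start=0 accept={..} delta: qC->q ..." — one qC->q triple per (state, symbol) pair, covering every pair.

states=3 start=0 accept={1} delta: 0a->1 0b->2 1a->0 1b->2 2a->0 2b->2

State merging on the prefix tree: take the shortest (then alphabetical) example prefix whose next move is undefined and point that move at state 0, else 1, else 2, ...; a target is out if some Accept/Reject pair would then sit in one state with the same input left (inseparable). If every existing state is out, open a new one.
a: 0a undefined. 0a->0: no, a/aa meet in 0. Open state 1: 0a->1.
b: 0b undefined. 0b->0: no, a/ba meet in 1. 0b->1: no, a/b meet in 1. Open state 2: 0b->2.
aa: 1a undefined. 1a->0: ok.
ab: 1b undefined. 1b->0: no, abaa/ab meet in 0. 1b->1: no, a/ab meet in 1. 1b->2: ok.
ba: 2a undefined. 2a->0: ok.
bb: 2b undefined. 2b->0: no, a/bba meet in 1. 2b->1: no, a/abb meet in 1. 2b->2: ok.
All examples now run through 3 states with every (state, symbol) defined. Accept strings end in {1}, Reject strings end in {0,2}; accept={1}.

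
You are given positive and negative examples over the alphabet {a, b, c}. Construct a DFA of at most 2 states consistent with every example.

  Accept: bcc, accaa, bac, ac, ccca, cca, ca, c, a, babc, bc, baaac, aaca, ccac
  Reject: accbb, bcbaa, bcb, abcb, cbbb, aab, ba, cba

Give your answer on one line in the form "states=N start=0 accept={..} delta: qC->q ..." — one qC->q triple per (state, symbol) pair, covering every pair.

Fold the examples into a partial DFA from state 0: repeatedly fix the first undefined (state, symbol) met by the shortest-then-alphabetical prefix, trying targets in increasing order and rejecting any under which an Accept and a Reject string meet in one state with the same remainder; add a state when all current targets are rejected. Accepting states are where Accept strings end.
a: 0a undefined. 0a->0: ok.
b: 0b undefined. 0b->0: no, a/aab meet in 0. Open state 1: 0b->1.
c: 0c undefined. 0c->0: ok.
ba: 1a undefined. 1a->0: no, accaa/ba meet in 0. 1a->1: ok.
bc: 1c undefined. 1c->0: ok.
bab: 1b undefined. 1b->0: no, bcc/accbb meet in 0. 1b->1: ok.
All examples now run through 2 states with every (state, symbol) defined. Accept strings end in {0}, Reject strings end in {1}; accept={0}.

states=2 start=0 accept={0} delta: 0a->0 0b->1 0c->0 1a->1 1b->1 1c->0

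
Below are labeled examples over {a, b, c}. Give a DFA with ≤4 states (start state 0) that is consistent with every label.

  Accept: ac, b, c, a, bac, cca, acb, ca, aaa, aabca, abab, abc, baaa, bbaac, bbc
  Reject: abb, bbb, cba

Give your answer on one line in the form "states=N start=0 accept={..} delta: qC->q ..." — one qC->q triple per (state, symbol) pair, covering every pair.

states=4 start=0 accept={0,1} delta: 0a->0 0b->1 0c->0 1a->2 1b->3 1c->0 2a->0 2b->0 2c->0 3a->0 3b->2 3c->0

Grow the machine one transition at a time. Run the examples from 0; the earliest place one falls off (shortest prefix, ties alphabetical) gets sent to the lowest-numbered state that keeps every Accept/Reject pair distinguishable — a pair clashes when both reach the same state with identical unread suffix — and to a fresh state only if none does.
a: 0a undefined. 0a->0: ok.
b: 0b undefined. 0b->0: no, b/abb meet in 0. Open state 1: 0b->1.
c: 0c undefined. 0c->0: ok.
ba: 1a undefined. 1a->0: no, ac/cba meet in 0. 1a->1: no, b/cba meet in 1. Open state 2: 1a->2.
bb: 1b undefined. 1b->0: no, ac/abb meet in 0. 1b->1: no, b/abb meet in 1. 1b->2: no, abab/bbb meet in 2 with "b" left. Open state 3: 1b->3.
abc: 1c undefined. 1c->0: ok.
baa: 2a undefined. 2a->0: ok.
bac: 2c undefined. 2c->0: ok.
bba: 3a undefined. 3a->0: ok.
bbb: 3b undefined. 3b->0: no, ac/bbb meet in 0. 3b->1: no, b/bbb meet in 1. 3b->2: ok.
bbc: 3c undefined. 3c->0: ok.
abab: 2b undefined. 2b->0: ok.
All examples now run through 4 states with every (state, symbol) defined. Accept strings end in {0,1}, Reject strings end in {2,3}; accept={0,1}.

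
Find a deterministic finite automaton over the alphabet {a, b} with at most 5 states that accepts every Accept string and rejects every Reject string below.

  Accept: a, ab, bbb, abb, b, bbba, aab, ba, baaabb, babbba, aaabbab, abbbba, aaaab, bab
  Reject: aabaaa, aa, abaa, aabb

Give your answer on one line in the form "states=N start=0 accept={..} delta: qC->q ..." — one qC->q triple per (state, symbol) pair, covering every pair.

Grow the machine one transition at a time. Run the examples from 0; the earliest place one falls off (shortest prefix, ties alphabetical) gets sent to the lowest-numbered state that keeps every Accept/Reject pair distinguishable — a pair clashes when both reach the same state with identical unread suffix — and to a fresh state only if none does.
a: 0a undefined. 0a->0: no, a/aa meet in 0. Open state 1: 0a->1.
b: 0b undefined. 0b->0: ok.
aa: 1a undefined. 1a->0: no, a/aabaaa meet in 1. 1a->1: no, a/aa meet in 1. Open state 2: 1a->2.
ab: 1b undefined. 1b->0: ok.
aaa: 2a undefined. 2a->0: ok.
aab: 2b undefined. 2b->0: no, ab/aabaaa meet in 0. 2b->1: no, a/aabaaa meet in 1. 2b->2: no, aab/aabaaa meet in 2. Open state 3: 2b->3.
aaba: 3a undefined. 3a->0: ok.
aabb: 3b undefined. 3b->0: no, ab/aabb meet in 0. 3b->1: no, a/aabb meet in 1. 3b->2: ok.
All examples now run through 4 states with every (state, symbol) defined. Accept strings end in {0,1,3}, Reject strings end in {2}; accept={0,1,3}.

states=4 start=0 accept={0,1,3} delta: 0a->1 0b->0 1a->2 1b->0 2a->0 2b->3 3a->0 3b->2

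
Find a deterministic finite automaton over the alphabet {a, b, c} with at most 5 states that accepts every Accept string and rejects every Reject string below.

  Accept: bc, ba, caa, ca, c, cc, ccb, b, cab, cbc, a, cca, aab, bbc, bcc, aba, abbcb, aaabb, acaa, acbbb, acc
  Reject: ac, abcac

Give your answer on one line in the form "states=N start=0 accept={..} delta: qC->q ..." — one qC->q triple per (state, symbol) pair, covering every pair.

Grow the machine one transition at a time. Run the examples from 0; the earliest place one falls off (shortest prefix, ties alphabetical) gets sent to the lowest-numbered state that keeps every Accept/Reject pair distinguishable — a pair clashes when both reach the same state with identical unread suffix — and to a fresh state only if none does.
a: 0a undefined. 0a->0: no, c/ac meet in 0 with "c" left. Open state 1: 0a->1.
b: 0b undefined. 0b->0: ok.
c: 0c undefined. 0c->0: ok.
aa: 1a undefined. 1a->0: ok.
ab: 1b undefined. 1b->0: ok.
ac: 1c undefined. 1c->0: no, bc/ac meet in 0. 1c->1: no, ba/ac meet in 1. Open state 2: 1c->2.
aca: 2a undefined. 2a->0: ok.
acb: 2b undefined. 2b->0: ok.
acc: 2c undefined. 2c->0: ok.
All examples now run through 3 states with every (state, symbol) defined. Accept strings end in {0,1}, Reject strings end in {2}; accept={0,1}.

states=3 start=0 accept={0,1} delta: 0a->1 0b->0 0c->0 1a->0 1b->0 1c->2 2a->0 2b->0 2c->0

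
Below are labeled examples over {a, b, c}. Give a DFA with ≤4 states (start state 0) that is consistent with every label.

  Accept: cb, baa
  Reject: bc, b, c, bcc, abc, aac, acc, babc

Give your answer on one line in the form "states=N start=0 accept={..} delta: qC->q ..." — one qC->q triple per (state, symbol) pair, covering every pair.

states=2 start=0 accept={0} delta: 0a->0 0b->1 0c->1 1a->0 1b->0 1c->1

Fold the examples into a partial DFA from state 0: repeatedly fix the first undefined (state, symbol) met by the shortest-then-alphabetical prefix, trying targets in increasing order and rejecting any under which an Accept and a Reject string meet in one state with the same remainder; add a state when all current targets are rejected. Accepting states are where Accept strings end.
a: 0a undefined. 0a->0: ok.
b: 0b undefined. 0b->0: no, baa/b meet in 0. Open state 1: 0b->1.
c: 0c undefined. 0c->0: no, cb/b meet in 1. 0c->1: ok.
ba: 1a undefined. 1a->0: ok.
bc: 1c undefined. 1c->0: no, baa/bc meet in 0. 1c->1: ok.
cb: 1b undefined. 1b->0: ok.
All examples now run through 2 states with every (state, symbol) defined. Accept strings end in {0}, Reject strings end in {1}; accept={0}.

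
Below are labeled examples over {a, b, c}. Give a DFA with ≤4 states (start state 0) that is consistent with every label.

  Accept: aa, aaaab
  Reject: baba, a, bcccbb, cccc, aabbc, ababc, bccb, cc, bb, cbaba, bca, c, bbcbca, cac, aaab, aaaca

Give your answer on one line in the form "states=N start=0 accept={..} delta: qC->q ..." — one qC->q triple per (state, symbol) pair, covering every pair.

states=3 start=0 accept={2} delta: 0a->1 0b->0 0c->0 1a->2 1b->0 1c->0 2a->1 2b->2 2c->0

Fold the examples into a partial DFA from state 0: repeatedly fix the first undefined (state, symbol) met by the shortest-then-alphabetical prefix, trying targets in increasing order and rejecting any under which an Accept and a Reject string meet in one state with the same remainder; add a state when all current targets are rejected. Accepting states are where Accept strings end.
a: 0a undefined. 0a->0: no, aa/a meet in 0. Open state 1: 0a->1.
b: 0b undefined. 0b->0: ok.
c: 0c undefined. 0c->0: ok.
aa: 1a undefined. 1a->0: no, aa/bcccbb meet in 0. 1a->1: no, aa/a meet in 1. Open state 2: 1a->2.
ab: 1b undefined. 1b->0: ok.
aaa: 2a undefined. 2a->0: no, aaaab/bcccbb meet in 0. 2a->1: ok.
aab: 2b undefined. 2b->0: no, aaaab/bcccbb meet in 0. 2b->1: no, aaaab/baba meet in 1. 2b->2: ok.
cac: 1c undefined. 1c->0: ok.
aabbc: 2c undefined. 2c->0: ok.
All examples now run through 3 states with every (state, symbol) defined. Accept strings end in {2}, Reject strings end in {0,1}; accept={2}.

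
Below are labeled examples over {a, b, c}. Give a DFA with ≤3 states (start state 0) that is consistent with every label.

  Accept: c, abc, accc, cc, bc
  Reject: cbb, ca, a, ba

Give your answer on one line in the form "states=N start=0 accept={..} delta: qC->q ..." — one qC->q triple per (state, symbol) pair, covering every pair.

State merging on the prefix tree: take the shortest (then alphabetical) example prefix whose next move is undefined and point that move at state 0, else 1, else 2, ...; a target is out if some Accept/Reject pair would then sit in one state with the same input left (inseparable). If every existing state is out, open a new one.
a: 0a undefined. 0a->0: ok.
b: 0b undefined. 0b->0: ok.
c: 0c undefined. 0c->0: no, c/cbb meet in 0. Open state 1: 0c->1.
ca: 1a undefined. 1a->0: ok.
cb: 1b undefined. 1b->0: ok.
cc: 1c undefined. 1c->0: no, cc/cbb meet in 0. 1c->1: ok.
All examples now run through 2 states with every (state, symbol) defined. Accept strings end in {1}, Reject strings end in {0}; accept={1}.

states=2 start=0 accept={1} delta: 0a->0 0b->0 0c->1 1a->0 1b->0 1c->1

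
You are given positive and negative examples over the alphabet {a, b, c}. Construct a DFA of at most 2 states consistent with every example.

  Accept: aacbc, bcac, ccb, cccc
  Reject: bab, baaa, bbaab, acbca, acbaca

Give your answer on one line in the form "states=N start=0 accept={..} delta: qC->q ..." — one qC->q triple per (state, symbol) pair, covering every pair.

Grow the machine one transition at a time. Run the examples from 0; the earliest place one falls off (shortest prefix, ties alphabetical) gets sent to the lowest-numbered state that keeps every Accept/Reject pair distinguishable — a pair clashes when both reach the same state with identical unread suffix — and to a fresh state only if none does.
a: 0a undefined. 0a->0: ok.
b: 0b undefined. 0b->0: ok.
c: 0c undefined. 0c->0: no, aacbc/bab meet in 0. Open state 1: 0c->1.
cc: 1c undefined. 1c->0: no, ccb/bab meet in 0. 1c->1: ok.
acb: 1b undefined. 1b->0: no, ccb/bab meet in 0. 1b->1: ok.
bca: 1a undefined. 1a->0: ok.
All examples now run through 2 states with every (state, symbol) defined. Accept strings end in {1}, Reject strings end in {0}; accept={1}.

states=2 start=0 accept={1} delta: 0a->0 0b->0 0c->1 1a->0 1b->1 1c->1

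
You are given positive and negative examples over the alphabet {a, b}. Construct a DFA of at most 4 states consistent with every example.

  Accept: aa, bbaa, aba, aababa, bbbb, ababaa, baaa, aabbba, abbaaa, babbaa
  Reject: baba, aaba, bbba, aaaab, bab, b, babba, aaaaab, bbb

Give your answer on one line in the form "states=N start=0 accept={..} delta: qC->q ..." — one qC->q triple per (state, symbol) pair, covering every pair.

State merging on the prefix tree: take the shortest (then alphabetical) example prefix whose next move is undefined and point that move at state 0, else 1, else 2, ...; a target is out if some Accept/Reject pair would then sit in one state with the same input left (inseparable). If every existing state is out, open a new one.
a: 0a undefined. 0a->0: no, aba/aaba meet in 0 with "ba" left. Open state 1: 0a->1.
b: 0b undefined. 0b->0: no, aba/baba meet in 1 with "ba" left. 0b->1: ok.
aa: 1a undefined. 1a->0: no, aa/baba meet in 0. 1a->1: no, aa/b meet in 1. Open state 2: 1a->2.
ab: 1b undefined. 1b->0: no, aa/bbba meet in 2. 1b->1: no, aa/bbba meet in 2. 1b->2: ok.
aaa: 2a undefined. 2a->0: no, aa/aaaab meet in 2. 2a->1: no, aa/aaaaab meet in 2. 2a->2: ok.
aab: 2b undefined. 2b->0: no, aa/babba meet in 2. 2b->1: no, aa/baba meet in 2. 2b->2: no, aa/baba meet in 2. Open state 3: 2b->3.
aaba: 3a undefined. 3a->0: no, ababaa/b meet in 1. 3a->1: ok.
aabb: 3b undefined. 3b->0: ok.
All examples now run through 4 states with every (state, symbol) defined. Accept strings end in {0,2}, Reject strings end in {1,3}; accept={0,2}.

states=4 start=0 accept={0,2} delta: 0a->1 0b->1 1a->2 1b->2 2a->2 2b->3 3a->1 3b->0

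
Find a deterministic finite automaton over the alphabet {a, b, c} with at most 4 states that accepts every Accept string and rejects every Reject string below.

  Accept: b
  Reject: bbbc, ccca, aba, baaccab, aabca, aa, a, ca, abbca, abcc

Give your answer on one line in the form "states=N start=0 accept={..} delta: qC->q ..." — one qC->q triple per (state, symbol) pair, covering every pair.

states=3 start=0 accept={1} delta: 0a->0 0b->1 0c->0 1a->2 1b->0 1c->0 2a->2 2b->0 2c->2

Grow the machine one transition at a time. Run the examples from 0; the earliest place one falls off (shortest prefix, ties alphabetical) gets sent to the lowest-numbered state that keeps every Accept/Reject pair distinguishable — a pair clashes when both reach the same state with identical unread suffix — and to a fresh state only if none does.
a: 0a undefined. 0a->0: ok.
b: 0b undefined. 0b->0: no, b/aba meet in 0. Open state 1: 0b->1.
c: 0c undefined. 0c->0: ok.
ba: 1a undefined. 1a->0: no, b/baaccab meet in 1. 1a->1: no, b/aba meet in 1. Open state 2: 1a->2.
bb: 1b undefined. 1b->0: ok.
abc: 1c undefined. 1c->0: ok.
baa: 2a undefined. 2a->0: no, b/baaccab meet in 1. 2a->1: no, b/baaccab meet in 1. 2a->2: ok.
baac: 2c undefined. 2c->0: no, b/baaccab meet in 1. 2c->1: no, b/baaccab meet in 1. 2c->2: ok.
baaccab: 2b undefined. 2b->0: ok.
All examples now run through 3 states with every (state, symbol) defined. Accept strings end in {1}, Reject strings end in {0,2}; accept={1}.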